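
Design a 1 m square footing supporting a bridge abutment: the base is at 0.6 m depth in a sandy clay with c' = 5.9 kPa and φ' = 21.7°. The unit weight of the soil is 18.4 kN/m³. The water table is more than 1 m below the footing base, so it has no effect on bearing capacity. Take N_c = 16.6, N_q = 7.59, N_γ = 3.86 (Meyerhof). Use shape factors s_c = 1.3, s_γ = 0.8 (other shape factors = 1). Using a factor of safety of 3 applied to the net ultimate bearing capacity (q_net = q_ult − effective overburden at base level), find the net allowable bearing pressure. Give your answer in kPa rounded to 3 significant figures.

Overburden at base level: q = 18.4 × 0.6 = 11.04 kPa.
Cohesion term c·N_c·s_c = 5.9 × 16.6 × 1.3 = 127.32 kPa; surcharge term q·N_q = 11.04 × 7.59 = 83.794 kPa; self-weight term 0.5·γ·B·N_γ·s_γ = 0.5 × 18.4 × 1 × 3.86 × 0.8 = 28.41 kPa.
q_ult = 127.32 + 83.794 + 28.41 = 239.53 kPa.
Net ultimate: q_net = 239.53 − 11.04 = 228.49 kPa.
q_all(net) = 228.49 / 3 = 76.162 kPa.

q_all(net) ≈ 76.2 kPa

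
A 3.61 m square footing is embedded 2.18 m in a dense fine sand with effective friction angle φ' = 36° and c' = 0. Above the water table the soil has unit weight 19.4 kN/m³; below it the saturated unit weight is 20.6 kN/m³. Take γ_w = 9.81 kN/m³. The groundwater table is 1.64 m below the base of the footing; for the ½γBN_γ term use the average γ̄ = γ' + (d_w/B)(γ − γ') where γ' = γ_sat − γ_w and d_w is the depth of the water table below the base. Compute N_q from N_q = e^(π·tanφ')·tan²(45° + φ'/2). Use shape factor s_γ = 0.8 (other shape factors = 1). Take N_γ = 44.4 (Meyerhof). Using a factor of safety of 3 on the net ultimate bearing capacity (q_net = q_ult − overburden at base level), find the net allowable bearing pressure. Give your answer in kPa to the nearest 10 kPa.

N_q = e^(π·tan36°)·tan²(63°) = 37.75.
Overburden at base level: q = 19.4 × 2.18 = 42.292 kPa.
The water table is 1.64 m below the base (< B = 3.61 m), so the ½γBN_γ term uses γ̄ = γ' + (d_w/B)(γ − γ') = 10.79 + (1.64/3.61)(19.4 − 10.79) = 14.701 kN/m³.
Surcharge term q·N_q = 42.292 × 37.752 = 1596.6 kPa; self-weight term 0.5·γ·B·N_γ·s_γ = 0.5 × 14.701 × 3.61 × 44.4 × 0.8 = 942.56 kPa.
q_ult = 1596.6 + 942.56 = 2539.2 kPa.
q_net = 2539.2 − 42.292 = 2496.9 kPa.
q_all(net) = 2496.9 / 3 = 832.3 kPa.

q_all(net) ≈ 830 kPa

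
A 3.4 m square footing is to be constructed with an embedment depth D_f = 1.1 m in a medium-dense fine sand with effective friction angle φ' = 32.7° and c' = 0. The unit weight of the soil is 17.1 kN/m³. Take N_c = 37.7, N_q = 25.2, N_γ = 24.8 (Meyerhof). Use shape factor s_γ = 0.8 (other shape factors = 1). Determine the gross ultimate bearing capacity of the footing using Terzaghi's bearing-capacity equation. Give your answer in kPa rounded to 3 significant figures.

q = γ·D_f = 17.1 × 1.1 = 18.81 kPa.
q·N_q = 18.81 × 25.2 = 474.01 kPa
0.5·γ·B·N_γ·s_γ = 0.5 × 17.1 × 3.4 × 24.8 × 0.8 = 576.75 kPa
q_ult = 474.01 + 576.75 = 1050.8 kPa.

q_ult ≈ 1050 kPa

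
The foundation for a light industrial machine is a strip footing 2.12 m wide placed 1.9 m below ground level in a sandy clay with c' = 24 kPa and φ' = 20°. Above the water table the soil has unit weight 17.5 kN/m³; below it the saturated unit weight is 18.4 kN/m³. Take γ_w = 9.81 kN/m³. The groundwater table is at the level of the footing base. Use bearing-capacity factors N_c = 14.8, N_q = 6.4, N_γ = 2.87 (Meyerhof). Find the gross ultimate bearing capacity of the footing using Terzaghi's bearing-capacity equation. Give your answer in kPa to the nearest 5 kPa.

q_ult ≈ 595 kPa

q = γ·D_f = 17.5 × 1.9 = 33.25 kPa.
For the ½γBN_γ term take γ' = 18.4 − 9.81 = 8.59 kN/m³ (soil below base is submerged).
c·N_c = 24 × 14.8 = 355.2 kPa
q·N_q = 33.25 × 6.4 = 212.8 kPa
0.5·γ·B·N_γ = 0.5 × 8.59 × 2.12 × 2.87 = 26.132 kPa
q_ult = 355.2 + 212.8 + 26.132 = 594.13 kPa.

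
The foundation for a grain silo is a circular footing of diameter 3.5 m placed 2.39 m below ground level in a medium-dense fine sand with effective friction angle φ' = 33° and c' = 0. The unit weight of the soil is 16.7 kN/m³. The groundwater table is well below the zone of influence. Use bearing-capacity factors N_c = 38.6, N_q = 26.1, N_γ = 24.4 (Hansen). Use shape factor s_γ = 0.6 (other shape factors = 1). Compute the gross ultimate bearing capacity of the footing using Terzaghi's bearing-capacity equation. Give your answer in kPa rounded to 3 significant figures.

q_ult ≈ 1470 kPa

Overburden at base level: q = 16.7 × 2.39 = 39.913 kPa.
Surcharge term q·N_q = 39.913 × 26.1 = 1041.7 kPa; self-weight term 0.5·γ·B·N_γ·s_γ = 0.5 × 16.7 × 3.5 × 24.4 × 0.6 = 427.85 kPa.
q_ult = 1041.7 + 427.85 = 1469.6 kPa.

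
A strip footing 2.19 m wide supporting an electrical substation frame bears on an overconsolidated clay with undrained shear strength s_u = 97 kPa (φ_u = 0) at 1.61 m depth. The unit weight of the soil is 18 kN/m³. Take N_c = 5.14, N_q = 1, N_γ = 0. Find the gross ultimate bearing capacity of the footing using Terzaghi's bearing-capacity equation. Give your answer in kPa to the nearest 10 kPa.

q_ult ≈ 530 kPa

Effective surcharge at the founding depth q = γ·D_f = 18 × 1.61 = 28.98 kPa.
q_ult = c·N_c + q·N_q
     = 97 × 5.14 + 28.98 × 1
     = 498.58 + 28.98 = 527.56 kPa.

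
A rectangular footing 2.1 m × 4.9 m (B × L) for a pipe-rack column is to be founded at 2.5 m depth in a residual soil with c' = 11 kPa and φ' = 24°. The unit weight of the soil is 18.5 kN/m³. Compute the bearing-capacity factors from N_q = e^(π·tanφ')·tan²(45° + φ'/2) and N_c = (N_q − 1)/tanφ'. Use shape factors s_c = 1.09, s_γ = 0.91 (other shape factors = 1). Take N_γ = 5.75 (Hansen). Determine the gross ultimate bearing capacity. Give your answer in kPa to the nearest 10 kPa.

q_ult ≈ 780 kPa

tan24° = 0.4452, so N_q = e^(π×0.4452)·tan²(57°) = 4.05 × 2.371 = 9.6.
N_c = (9.6 − 1)/tan24° = 19.32.
q = γ·D_f = 18.5 × 2.5 = 46.25 kPa.
c·N_c·s_c = 11 × 19.324 × 1.09 = 231.69 kPa
q·N_q = 46.25 × 9.6034 = 444.16 kPa
0.5·γ·B·N_γ·s_γ = 0.5 × 18.5 × 2.1 × 5.75 × 0.91 = 101.64 kPa
q_ult = 231.69 + 444.16 + 101.64 = 777.49 kPa.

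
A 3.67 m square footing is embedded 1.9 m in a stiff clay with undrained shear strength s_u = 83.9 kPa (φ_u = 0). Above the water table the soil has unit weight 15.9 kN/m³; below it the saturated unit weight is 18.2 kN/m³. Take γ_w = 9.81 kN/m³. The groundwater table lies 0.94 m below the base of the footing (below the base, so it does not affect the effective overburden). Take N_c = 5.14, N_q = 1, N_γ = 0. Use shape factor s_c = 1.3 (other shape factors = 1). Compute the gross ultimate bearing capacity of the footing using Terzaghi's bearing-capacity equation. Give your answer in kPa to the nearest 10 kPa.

Overburden at base level: q = 15.9 × 1.9 = 30.21 kPa.
Cohesion term c·N_c·s_c = 83.9 × 5.14 × 1.3 = 560.62 kPa; surcharge term q·N_q = 30.21 × 1 = 30.21 kPa.
q_ult = 560.62 + 30.21 = 590.83 kPa.

q_ult ≈ 590 kPa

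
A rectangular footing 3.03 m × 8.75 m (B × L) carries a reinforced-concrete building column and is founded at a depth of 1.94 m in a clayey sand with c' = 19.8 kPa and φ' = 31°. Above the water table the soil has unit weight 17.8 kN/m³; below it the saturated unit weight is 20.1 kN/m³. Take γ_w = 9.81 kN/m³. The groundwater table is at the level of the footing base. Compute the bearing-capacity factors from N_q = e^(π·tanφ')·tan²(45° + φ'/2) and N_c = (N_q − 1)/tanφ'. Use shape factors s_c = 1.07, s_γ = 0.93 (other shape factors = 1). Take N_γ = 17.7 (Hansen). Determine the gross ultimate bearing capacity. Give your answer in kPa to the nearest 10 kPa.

q_ult ≈ 1660 kPa

tan31° = 0.6009, so N_q = e^(π×0.6009)·tan²(60.5°) = 6.604 × 3.124 = 20.63.
N_c = (20.63 − 1)/tan31° = 32.67.
q = γ·D_f = 17.8 × 1.94 = 34.532 kPa.
For the ½γBN_γ term take γ' = 20.1 − 9.81 = 10.29 kN/m³ (soil below base is submerged).
c·N_c·s_c = 19.8 × 32.671 × 1.07 = 692.17 kPa
q·N_q = 34.532 × 20.631 = 712.42 kPa
0.5·γ·B·N_γ·s_γ = 0.5 × 10.29 × 3.03 × 17.7 × 0.93 = 256.62 kPa
q_ult = 692.17 + 712.42 + 256.62 = 1661.2 kPa.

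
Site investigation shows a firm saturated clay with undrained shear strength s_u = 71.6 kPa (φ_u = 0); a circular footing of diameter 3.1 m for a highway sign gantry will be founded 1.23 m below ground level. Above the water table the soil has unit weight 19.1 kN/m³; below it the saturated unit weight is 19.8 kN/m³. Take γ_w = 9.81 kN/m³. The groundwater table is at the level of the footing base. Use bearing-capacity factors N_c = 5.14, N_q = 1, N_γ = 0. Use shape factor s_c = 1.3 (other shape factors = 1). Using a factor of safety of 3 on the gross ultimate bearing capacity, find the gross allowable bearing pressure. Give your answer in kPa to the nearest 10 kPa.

Effective surcharge at the founding depth q = γ·D_f = 19.1 × 1.23 = 23.493 kPa.
q_ult = c·N_c·s_c + q·N_q
     = 71.6 × 5.14 × 1.3 + 23.493 × 1
     = 478.43 + 23.493 = 501.92 kPa.
q_all = 501.92 / 3 = 167.31 kPa.

q_all ≈ 170 kPa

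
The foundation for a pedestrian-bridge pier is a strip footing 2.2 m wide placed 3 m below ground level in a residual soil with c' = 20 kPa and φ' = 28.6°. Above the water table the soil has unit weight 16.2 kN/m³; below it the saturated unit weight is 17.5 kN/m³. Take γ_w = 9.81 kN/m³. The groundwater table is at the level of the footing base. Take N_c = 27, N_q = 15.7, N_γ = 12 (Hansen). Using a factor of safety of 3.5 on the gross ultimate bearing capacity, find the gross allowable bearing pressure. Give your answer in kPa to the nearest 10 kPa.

Effective surcharge at the founding depth q = γ·D_f = 16.2 × 3 = 48.6 kPa.
The water table coincides with the base, so in the self-weight term γ → γ' = 7.69 kN/m³.
q_ult = c·N_c + q·N_q + 0.5·γ·B·N_γ
     = 20 × 27 + 48.6 × 15.7 + 0.5 × 7.69 × 2.2 × 12
     = 540 + 763.02 + 101.51 = 1404.5 kPa.
q_all = 1404.5 / 3.5 = 401.29 kPa.

q_all ≈ 400 kPa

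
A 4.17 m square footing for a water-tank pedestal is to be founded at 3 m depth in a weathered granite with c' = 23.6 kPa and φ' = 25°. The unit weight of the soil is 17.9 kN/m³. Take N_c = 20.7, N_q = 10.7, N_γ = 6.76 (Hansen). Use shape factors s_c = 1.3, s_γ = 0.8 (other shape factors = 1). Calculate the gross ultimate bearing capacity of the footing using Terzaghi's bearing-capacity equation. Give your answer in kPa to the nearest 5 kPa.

Overburden at base level: q = 17.9 × 3 = 53.7 kPa.
Cohesion term c·N_c·s_c = 23.6 × 20.7 × 1.3 = 635.08 kPa; surcharge term q·N_q = 53.7 × 10.7 = 574.59 kPa; self-weight term 0.5·γ·B·N_γ·s_γ = 0.5 × 17.9 × 4.17 × 6.76 × 0.8 = 201.83 kPa.
q_ult = 635.08 + 574.59 + 201.83 = 1411.5 kPa.

q_ult ≈ 1410 kPa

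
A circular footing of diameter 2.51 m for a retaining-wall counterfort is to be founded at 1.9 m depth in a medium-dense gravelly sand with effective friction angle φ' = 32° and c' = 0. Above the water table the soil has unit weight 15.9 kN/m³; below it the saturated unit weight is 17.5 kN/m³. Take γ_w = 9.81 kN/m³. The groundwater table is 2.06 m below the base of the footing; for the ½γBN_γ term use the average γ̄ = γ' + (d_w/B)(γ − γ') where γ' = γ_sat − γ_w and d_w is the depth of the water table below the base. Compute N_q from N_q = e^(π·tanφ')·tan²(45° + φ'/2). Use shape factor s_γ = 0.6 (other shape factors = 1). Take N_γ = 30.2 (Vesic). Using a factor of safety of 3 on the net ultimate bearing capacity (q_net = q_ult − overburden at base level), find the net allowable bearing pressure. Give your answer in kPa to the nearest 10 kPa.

q_all(net) ≈ 330 kPa

N_q = e^(π·tan32°)·tan²(61°) = 23.18.
q = γ·D_f = 15.9 × 1.9 = 30.21 kPa.
γ' = 7.69 kN/m³; averaging over the depth B below the base, γ̄ = γ' + (d_w/B)(γ − γ') = 14.428 kN/m³.
q·N_q = 30.21 × 23.177 = 700.17 kPa
0.5·γ·B·N_γ·s_γ = 0.5 × 14.428 × 2.51 × 30.2 × 0.6 = 328.1 kPa
q_ult = 700.17 + 328.1 = 1028.3 kPa.
q_net = 1028.3 − 30.21 = 998.06 kPa.
q_all(net) = 998.06 / 3 = 332.69 kPa.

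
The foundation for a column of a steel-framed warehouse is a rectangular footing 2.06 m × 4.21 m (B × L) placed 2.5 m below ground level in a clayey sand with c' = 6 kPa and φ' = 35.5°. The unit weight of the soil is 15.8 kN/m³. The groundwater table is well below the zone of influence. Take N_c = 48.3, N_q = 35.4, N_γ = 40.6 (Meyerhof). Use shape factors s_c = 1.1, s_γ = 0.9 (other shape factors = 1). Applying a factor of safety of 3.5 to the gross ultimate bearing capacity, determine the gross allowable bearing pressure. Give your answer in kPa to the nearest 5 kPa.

q_all ≈ 660 kPa

Effective surcharge at the founding depth q = γ·D_f = 15.8 × 2.5 = 39.5 kPa.
q_ult = c·N_c·s_c + q·N_q + 0.5·γ·B·N_γ·s_γ
     = 6 × 48.3 × 1.1 + 39.5 × 35.4 + 0.5 × 15.8 × 2.06 × 40.6 × 0.9
     = 318.78 + 1398.3 + 594.65 = 2311.7 kPa.
q_all = q_ult / FS = 2311.7 / 3.5 = 660.49 kPa.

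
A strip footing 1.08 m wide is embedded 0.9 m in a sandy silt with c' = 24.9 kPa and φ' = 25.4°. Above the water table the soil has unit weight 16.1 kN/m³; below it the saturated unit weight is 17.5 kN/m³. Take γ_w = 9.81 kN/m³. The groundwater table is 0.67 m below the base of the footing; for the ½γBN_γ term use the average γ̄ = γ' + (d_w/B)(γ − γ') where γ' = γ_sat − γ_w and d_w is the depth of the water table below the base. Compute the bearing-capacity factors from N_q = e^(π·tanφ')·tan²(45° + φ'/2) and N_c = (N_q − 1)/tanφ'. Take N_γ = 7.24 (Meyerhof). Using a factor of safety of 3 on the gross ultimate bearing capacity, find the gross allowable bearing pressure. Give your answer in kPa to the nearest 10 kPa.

q_all ≈ 250 kPa

N_q = e^(π·tan25.4°)·tan²(57.7°) = 11.12; N_c = (N_q − 1)/tanφ' = 21.32.
q = γ·D_f = 16.1 × 0.9 = 14.49 kPa.
γ' = 7.69 kN/m³; averaging over the depth B below the base, γ̄ = γ' + (d_w/B)(γ − γ') = 12.907 kN/m³.
c·N_c = 24.9 × 21.317 = 530.79 kPa
q·N_q = 14.49 × 11.122 = 161.16 kPa
0.5·γ·B·N_γ = 0.5 × 12.907 × 1.08 × 7.24 = 50.462 kPa
q_ult = 530.79 + 161.16 + 50.462 = 742.41 kPa.
q_all = 742.41 / 3 = 247.47 kPa.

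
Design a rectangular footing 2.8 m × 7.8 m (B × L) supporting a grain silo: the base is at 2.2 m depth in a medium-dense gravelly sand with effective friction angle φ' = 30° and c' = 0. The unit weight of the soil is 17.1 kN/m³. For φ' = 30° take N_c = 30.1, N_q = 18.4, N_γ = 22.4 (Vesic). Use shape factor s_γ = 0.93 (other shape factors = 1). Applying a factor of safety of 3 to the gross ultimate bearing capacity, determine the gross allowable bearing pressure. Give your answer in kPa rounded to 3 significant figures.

q_all ≈ 397 kPa

q = γ·D_f = 17.1 × 2.2 = 37.62 kPa.
q·N_q = 37.62 × 18.4 = 692.21 kPa
0.5·γ·B·N_γ·s_γ = 0.5 × 17.1 × 2.8 × 22.4 × 0.93 = 498.72 kPa
q_ult = 692.21 + 498.72 = 1190.9 kPa.
q_all = q_ult / FS = 1190.9 / 3 = 396.98 kPa.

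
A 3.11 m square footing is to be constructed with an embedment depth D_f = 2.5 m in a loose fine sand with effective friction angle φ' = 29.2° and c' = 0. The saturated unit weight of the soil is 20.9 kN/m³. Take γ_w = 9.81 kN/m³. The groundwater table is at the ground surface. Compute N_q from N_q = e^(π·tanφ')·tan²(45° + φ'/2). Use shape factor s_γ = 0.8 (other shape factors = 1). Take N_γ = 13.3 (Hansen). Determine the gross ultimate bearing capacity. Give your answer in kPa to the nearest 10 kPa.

q_ult ≈ 650 kPa

tan29.2° = 0.5589, so N_q = e^(π×0.5589)·tan²(59.6°) = 5.788 × 2.905 = 16.82.
γ' = 20.9 − 9.81 = 11.09 kN/m³ (submerged throughout). q = 11.09 × 2.5 = 27.725 kPa; the same γ' applies in the ½γBN_γ term.
q·N_q = 27.725 × 16.815 = 466.2 kPa
0.5·γ·B·N_γ·s_γ = 0.5 × 11.09 × 3.11 × 13.3 × 0.8 = 183.49 kPa
q_ult = 466.2 + 183.49 = 649.68 kPa.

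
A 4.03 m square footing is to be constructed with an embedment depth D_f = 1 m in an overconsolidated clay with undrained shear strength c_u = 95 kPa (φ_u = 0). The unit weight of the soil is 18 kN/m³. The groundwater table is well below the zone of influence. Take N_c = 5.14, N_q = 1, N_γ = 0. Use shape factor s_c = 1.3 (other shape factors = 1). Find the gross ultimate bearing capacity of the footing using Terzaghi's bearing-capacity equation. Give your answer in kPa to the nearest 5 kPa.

q = γ·D_f = 18 × 1 = 18 kPa.
c·N_c·s_c = 95 × 5.14 × 1.3 = 634.79 kPa
q·N_q = 18 × 1 = 18 kPa
q_ult = 634.79 + 18 = 652.79 kPa.

q_ult ≈ 655 kPa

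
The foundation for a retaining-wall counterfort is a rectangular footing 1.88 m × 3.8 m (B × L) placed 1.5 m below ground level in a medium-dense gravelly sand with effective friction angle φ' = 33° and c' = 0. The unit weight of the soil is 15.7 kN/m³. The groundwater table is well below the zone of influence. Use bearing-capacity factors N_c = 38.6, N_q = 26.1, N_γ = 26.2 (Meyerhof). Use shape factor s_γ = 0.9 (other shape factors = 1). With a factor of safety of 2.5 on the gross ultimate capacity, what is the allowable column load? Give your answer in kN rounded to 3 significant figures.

Overburden at base level: q = 15.7 × 1.5 = 23.55 kPa.
Surcharge term q·N_q = 23.55 × 26.1 = 614.65 kPa; self-weight term 0.5·γ·B·N_γ·s_γ = 0.5 × 15.7 × 1.88 × 26.2 × 0.9 = 347.99 kPa.
q_ult = 614.65 + 347.99 = 962.65 kPa.
Gross allowable pressure q_all = 962.65 / 2.5 = 385.06 kPa.
Footing area = 7.144 m², so allowable column load = 385.06 × 7.144 = 2750.9 kN.

P_all ≈ 2750 kN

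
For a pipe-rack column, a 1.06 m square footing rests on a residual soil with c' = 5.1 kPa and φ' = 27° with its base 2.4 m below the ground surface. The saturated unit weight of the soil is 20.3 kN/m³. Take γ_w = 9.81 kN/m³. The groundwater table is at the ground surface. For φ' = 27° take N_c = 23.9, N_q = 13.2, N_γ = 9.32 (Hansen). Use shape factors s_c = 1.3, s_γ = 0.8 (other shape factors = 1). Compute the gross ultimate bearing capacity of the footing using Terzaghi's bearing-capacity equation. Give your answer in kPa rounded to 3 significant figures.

With the water table at the surface the whole profile is submerged: γ' = 20.3 − 9.81 = 10.49 kN/m³, so q = γ'·D_f = 25.176 kPa; the same γ' applies in the ½γBN_γ term.
q_ult = c·N_c·s_c + q·N_q + 0.5·γ·B·N_γ·s_γ
     = 5.1 × 23.9 × 1.3 + 25.176 × 13.2 + 0.5 × 10.49 × 1.06 × 9.32 × 0.8
     = 158.46 + 332.32 + 41.453 = 532.23 kPa.

q_ult ≈ 532 kPa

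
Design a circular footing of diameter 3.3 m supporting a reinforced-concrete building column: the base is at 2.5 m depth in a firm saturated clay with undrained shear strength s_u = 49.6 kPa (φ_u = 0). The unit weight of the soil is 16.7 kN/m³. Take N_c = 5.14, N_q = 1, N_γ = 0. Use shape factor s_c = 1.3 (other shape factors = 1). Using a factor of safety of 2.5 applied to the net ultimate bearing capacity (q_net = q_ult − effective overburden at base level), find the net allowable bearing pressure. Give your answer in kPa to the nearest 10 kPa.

q_all(net) ≈ 130 kPa

Overburden at base level: q = 16.7 × 2.5 = 41.75 kPa.
Cohesion term c·N_c·s_c = 49.6 × 5.14 × 1.3 = 331.43 kPa; surcharge term q·N_q = 41.75 × 1 = 41.75 kPa.
q_ult = 331.43 + 41.75 = 373.18 kPa.
Net ultimate: q_net = 373.18 − 41.75 = 331.43 kPa.
q_all(net) = 331.43 / 2.5 = 132.57 kPa.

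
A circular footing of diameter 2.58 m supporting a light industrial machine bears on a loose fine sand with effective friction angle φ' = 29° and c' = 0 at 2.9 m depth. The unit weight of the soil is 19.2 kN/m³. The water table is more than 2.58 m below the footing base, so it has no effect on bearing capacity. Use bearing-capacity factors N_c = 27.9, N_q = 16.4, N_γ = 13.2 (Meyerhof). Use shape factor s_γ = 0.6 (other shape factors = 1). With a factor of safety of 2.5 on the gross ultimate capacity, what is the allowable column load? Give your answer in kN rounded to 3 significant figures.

P_all ≈ 2320 kN

q = γ·D_f = 19.2 × 2.9 = 55.68 kPa.
q·N_q = 55.68 × 16.4 = 913.15 kPa
0.5·γ·B·N_γ·s_γ = 0.5 × 19.2 × 2.58 × 13.2 × 0.6 = 196.16 kPa
q_ult = 913.15 + 196.16 = 1109.3 kPa.
Gross allowable pressure q_all = 1109.3 / 2.5 = 443.73 kPa.
Footing area = 5.2279 m², so allowable column load = 443.73 × 5.2279 = 2319.8 kN.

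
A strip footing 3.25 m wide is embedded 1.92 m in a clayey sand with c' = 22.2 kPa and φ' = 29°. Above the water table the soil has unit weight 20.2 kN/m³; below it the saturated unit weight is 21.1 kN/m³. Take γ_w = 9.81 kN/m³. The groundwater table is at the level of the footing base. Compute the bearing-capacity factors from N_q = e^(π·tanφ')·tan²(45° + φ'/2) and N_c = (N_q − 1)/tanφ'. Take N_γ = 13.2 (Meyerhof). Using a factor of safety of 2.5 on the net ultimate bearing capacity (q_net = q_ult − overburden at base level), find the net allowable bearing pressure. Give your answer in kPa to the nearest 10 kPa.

q_all(net) ≈ 580 kPa

N_q = e^(π·tan29°)·tan²(59.5°) = 16.44; N_c = (N_q − 1)/tanφ' = 27.86.
Overburden at base level: q = 20.2 × 1.92 = 38.784 kPa.
Below the base the soil is submerged, so the ½γBN_γ term uses γ' = 21.1 − 9.81 = 11.29 kN/m³.
Cohesion term c·N_c = 22.2 × 27.86 = 618.5 kPa; surcharge term q·N_q = 38.784 × 16.443 = 637.74 kPa; self-weight term 0.5·γ·B·N_γ = 0.5 × 11.29 × 3.25 × 13.2 = 242.17 kPa.
q_ult = 618.5 + 637.74 + 242.17 = 1498.4 kPa.
q_net = 1498.4 − 38.784 = 1459.6 kPa.
q_all(net) = 1459.6 / 2.5 = 583.85 kPa.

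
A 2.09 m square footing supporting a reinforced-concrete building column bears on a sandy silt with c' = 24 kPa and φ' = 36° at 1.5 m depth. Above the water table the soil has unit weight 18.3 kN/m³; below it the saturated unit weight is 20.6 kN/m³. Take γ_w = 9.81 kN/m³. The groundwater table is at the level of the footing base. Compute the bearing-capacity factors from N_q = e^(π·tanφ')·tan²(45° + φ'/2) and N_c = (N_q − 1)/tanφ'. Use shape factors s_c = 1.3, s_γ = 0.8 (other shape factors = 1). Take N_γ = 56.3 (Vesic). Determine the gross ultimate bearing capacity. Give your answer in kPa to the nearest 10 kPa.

tan36° = 0.7265, so N_q = e^(π×0.7265)·tan²(63°) = 9.801 × 3.852 = 37.75.
N_c = (37.75 − 1)/tan36° = 50.59.
q = γ·D_f = 18.3 × 1.5 = 27.45 kPa.
For the ½γBN_γ term take γ' = 20.6 − 9.81 = 10.79 kN/m³ (soil below base is submerged).
c·N_c·s_c = 24 × 50.585 × 1.3 = 1578.3 kPa
q·N_q = 27.45 × 37.752 = 1036.3 kPa
0.5·γ·B·N_γ·s_γ = 0.5 × 10.79 × 2.09 × 56.3 × 0.8 = 507.85 kPa
q_ult = 1578.3 + 1036.3 + 507.85 = 3122.4 kPa.

q_ult ≈ 3120 kPa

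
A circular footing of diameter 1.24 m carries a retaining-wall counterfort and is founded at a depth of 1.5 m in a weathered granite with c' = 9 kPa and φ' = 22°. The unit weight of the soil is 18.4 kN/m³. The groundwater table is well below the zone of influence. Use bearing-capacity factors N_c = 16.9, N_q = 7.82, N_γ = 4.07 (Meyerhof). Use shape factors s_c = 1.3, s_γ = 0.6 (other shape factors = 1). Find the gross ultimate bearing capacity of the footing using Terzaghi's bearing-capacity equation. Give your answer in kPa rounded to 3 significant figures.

q_ult ≈ 441 kPa

Overburden at base level: q = 18.4 × 1.5 = 27.6 kPa.
Cohesion term c·N_c·s_c = 9 × 16.9 × 1.3 = 197.73 kPa; surcharge term q·N_q = 27.6 × 7.82 = 215.83 kPa; self-weight term 0.5·γ·B·N_γ·s_γ = 0.5 × 18.4 × 1.24 × 4.07 × 0.6 = 27.858 kPa.
q_ult = 197.73 + 215.83 + 27.858 = 441.42 kPa.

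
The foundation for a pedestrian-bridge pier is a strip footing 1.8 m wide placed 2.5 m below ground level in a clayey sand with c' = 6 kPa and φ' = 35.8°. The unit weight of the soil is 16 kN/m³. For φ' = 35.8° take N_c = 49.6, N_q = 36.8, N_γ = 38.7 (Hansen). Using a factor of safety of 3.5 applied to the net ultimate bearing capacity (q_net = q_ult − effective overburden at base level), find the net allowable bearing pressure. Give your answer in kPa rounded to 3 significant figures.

q_all(net) ≈ 653 kPa

Effective surcharge at the founding depth q = γ·D_f = 16 × 2.5 = 40 kPa.
q_ult = c·N_c + q·N_q + 0.5·γ·B·N_γ
     = 6 × 49.6 + 40 × 36.8 + 0.5 × 16 × 1.8 × 38.7
     = 297.6 + 1472 + 557.28 = 2326.9 kPa.
Net ultimate: q_net = 2326.9 − 40 = 2286.9 kPa.
q_all(net) = 2286.9 / 3.5 = 653.39 kPa.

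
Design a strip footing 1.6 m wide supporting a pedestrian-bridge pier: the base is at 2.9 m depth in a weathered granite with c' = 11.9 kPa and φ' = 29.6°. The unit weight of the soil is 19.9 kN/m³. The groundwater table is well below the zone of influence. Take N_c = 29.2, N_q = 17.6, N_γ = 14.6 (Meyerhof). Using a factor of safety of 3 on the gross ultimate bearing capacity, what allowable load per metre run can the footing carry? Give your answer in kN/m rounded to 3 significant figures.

Effective surcharge at the founding depth q = γ·D_f = 19.9 × 2.9 = 57.71 kPa.
q_ult = c·N_c + q·N_q + 0.5·γ·B·N_γ
     = 11.9 × 29.2 + 57.71 × 17.6 + 0.5 × 19.9 × 1.6 × 14.6
     = 347.48 + 1015.7 + 232.43 = 1595.6 kPa.
Gross allowable pressure q_all = 1595.6 / 3 = 531.87 kPa.
Allowable wall load = q_all × B = 531.87 × 1.6 = 850.99 kN per metre run.

≈ 851 kN/m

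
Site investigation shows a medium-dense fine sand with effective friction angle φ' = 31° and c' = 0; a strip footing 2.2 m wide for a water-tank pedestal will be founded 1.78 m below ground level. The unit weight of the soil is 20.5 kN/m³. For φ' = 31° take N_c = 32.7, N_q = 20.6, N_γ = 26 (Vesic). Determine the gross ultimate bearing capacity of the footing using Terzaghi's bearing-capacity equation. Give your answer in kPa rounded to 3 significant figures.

q = γ·D_f = 20.5 × 1.78 = 36.49 kPa.
q·N_q = 36.49 × 20.6 = 751.69 kPa
0.5·γ·B·N_γ = 0.5 × 20.5 × 2.2 × 26 = 586.3 kPa
q_ult = 751.69 + 586.3 = 1338 kPa.

q_ult ≈ 1340 kPa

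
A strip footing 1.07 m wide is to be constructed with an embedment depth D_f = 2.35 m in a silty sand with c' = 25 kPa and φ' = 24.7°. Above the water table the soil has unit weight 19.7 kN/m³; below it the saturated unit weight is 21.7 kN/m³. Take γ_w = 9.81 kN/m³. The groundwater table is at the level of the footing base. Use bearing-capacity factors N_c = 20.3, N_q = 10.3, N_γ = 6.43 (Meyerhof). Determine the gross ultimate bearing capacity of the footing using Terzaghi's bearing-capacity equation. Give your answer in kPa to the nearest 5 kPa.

q = γ·D_f = 19.7 × 2.35 = 46.295 kPa.
For the ½γBN_γ term take γ' = 21.7 − 9.81 = 11.89 kN/m³ (soil below base is submerged).
c·N_c = 25 × 20.3 = 507.5 kPa
q·N_q = 46.295 × 10.3 = 476.84 kPa
0.5·γ·B·N_γ = 0.5 × 11.89 × 1.07 × 6.43 = 40.902 kPa
q_ult = 507.5 + 476.84 + 40.902 = 1025.2 kPa.

q_ult ≈ 1025 kPa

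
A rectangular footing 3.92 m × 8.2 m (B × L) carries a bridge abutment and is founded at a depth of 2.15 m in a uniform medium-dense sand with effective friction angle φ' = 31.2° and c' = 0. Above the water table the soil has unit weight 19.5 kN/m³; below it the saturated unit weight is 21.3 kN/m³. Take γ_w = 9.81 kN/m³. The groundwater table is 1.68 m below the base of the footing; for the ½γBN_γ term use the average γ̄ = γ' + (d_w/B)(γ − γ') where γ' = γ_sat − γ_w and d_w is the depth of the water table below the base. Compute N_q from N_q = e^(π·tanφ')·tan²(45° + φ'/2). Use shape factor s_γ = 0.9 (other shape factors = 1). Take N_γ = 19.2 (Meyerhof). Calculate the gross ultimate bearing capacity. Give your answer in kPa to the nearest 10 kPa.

q_ult ≈ 1390 kPa

tan31.2° = 0.6056, so N_q = e^(π×0.6056)·tan²(60.6°) = 6.703 × 3.15 = 21.11.
Overburden at base level: q = 19.5 × 2.15 = 41.925 kPa.
The water table is 1.68 m below the base (< B = 3.92 m), so the ½γBN_γ term uses γ̄ = γ' + (d_w/B)(γ − γ') = 11.49 + (1.68/3.92)(19.5 − 11.49) = 14.923 kN/m³.
Surcharge term q·N_q = 41.925 × 21.113 = 885.17 kPa; self-weight term 0.5·γ·B·N_γ·s_γ = 0.5 × 14.923 × 3.92 × 19.2 × 0.9 = 505.42 kPa.
q_ult = 885.17 + 505.42 = 1390.6 kPa.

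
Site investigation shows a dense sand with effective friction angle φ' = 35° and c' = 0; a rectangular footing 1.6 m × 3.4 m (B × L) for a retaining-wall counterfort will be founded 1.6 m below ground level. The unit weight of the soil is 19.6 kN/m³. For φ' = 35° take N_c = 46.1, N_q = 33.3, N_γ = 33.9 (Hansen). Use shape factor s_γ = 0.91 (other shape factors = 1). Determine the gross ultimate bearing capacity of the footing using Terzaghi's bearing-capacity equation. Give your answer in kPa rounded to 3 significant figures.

q_ult ≈ 1530 kPa

Overburden at base level: q = 19.6 × 1.6 = 31.36 kPa.
Surcharge term q·N_q = 31.36 × 33.3 = 1044.3 kPa; self-weight term 0.5·γ·B·N_γ·s_γ = 0.5 × 19.6 × 1.6 × 33.9 × 0.91 = 483.71 kPa.
q_ult = 1044.3 + 483.71 = 1528 kPa.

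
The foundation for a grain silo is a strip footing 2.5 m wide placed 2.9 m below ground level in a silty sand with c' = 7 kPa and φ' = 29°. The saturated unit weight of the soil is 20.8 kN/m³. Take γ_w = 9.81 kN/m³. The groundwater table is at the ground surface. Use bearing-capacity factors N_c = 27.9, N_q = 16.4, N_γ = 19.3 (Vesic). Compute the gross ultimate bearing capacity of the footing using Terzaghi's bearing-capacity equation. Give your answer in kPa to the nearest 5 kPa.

With the water table at the surface the whole profile is submerged: γ' = 20.8 − 9.81 = 10.99 kN/m³, so q = γ'·D_f = 31.871 kPa; the same γ' applies in the ½γBN_γ term.
q_ult = c·N_c + q·N_q + 0.5·γ·B·N_γ
     = 7 × 27.9 + 31.871 × 16.4 + 0.5 × 10.99 × 2.5 × 19.3
     = 195.3 + 522.68 + 265.13 = 983.12 kPa.

q_ult ≈ 985 kPa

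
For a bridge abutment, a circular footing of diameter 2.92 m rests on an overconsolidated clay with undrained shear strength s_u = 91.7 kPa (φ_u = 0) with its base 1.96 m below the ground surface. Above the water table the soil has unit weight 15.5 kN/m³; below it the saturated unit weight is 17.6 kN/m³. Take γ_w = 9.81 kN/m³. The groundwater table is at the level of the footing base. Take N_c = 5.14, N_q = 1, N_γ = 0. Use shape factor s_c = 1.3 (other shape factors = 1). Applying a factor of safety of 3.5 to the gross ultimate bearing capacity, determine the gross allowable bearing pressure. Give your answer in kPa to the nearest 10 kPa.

Effective surcharge at the founding depth q = γ·D_f = 15.5 × 1.96 = 30.38 kPa.
q_ult = c·N_c·s_c + q·N_q
     = 91.7 × 5.14 × 1.3 + 30.38 × 1
     = 612.74 + 30.38 = 643.12 kPa.
q_all = q_ult / FS = 643.12 / 3.5 = 183.75 kPa.

q_all ≈ 180 kPa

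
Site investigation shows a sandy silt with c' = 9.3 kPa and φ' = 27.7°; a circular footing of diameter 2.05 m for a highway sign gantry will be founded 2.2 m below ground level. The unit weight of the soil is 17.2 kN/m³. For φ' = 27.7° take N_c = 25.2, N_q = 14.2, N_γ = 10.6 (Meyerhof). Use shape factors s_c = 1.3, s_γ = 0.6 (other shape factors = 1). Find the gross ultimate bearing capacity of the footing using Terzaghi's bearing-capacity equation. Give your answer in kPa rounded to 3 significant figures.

q_ult ≈ 954 kPa

Overburden at base level: q = 17.2 × 2.2 = 37.84 kPa.
Cohesion term c·N_c·s_c = 9.3 × 25.2 × 1.3 = 304.67 kPa; surcharge term q·N_q = 37.84 × 14.2 = 537.33 kPa; self-weight term 0.5·γ·B·N_γ·s_γ = 0.5 × 17.2 × 2.05 × 10.6 × 0.6 = 112.13 kPa.
q_ult = 304.67 + 537.33 + 112.13 = 954.12 kPa.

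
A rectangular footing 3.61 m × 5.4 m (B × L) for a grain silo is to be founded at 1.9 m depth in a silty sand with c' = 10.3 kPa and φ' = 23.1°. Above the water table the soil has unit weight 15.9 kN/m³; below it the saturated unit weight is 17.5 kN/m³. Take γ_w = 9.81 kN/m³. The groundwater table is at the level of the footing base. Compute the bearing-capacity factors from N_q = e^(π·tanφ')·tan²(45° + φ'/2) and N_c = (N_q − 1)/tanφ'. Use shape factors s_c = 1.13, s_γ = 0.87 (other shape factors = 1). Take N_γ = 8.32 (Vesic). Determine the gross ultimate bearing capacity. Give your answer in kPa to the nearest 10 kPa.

q_ult ≈ 580 kPa

tan23.1° = 0.4265, so N_q = e^(π×0.4265)·tan²(56.55°) = 3.819 × 2.291 = 8.75.
N_c = (8.75 − 1)/tan23.1° = 18.17.
Effective surcharge at the founding depth q = γ·D_f = 15.9 × 1.9 = 30.21 kPa.
The water table coincides with the base, so in the self-weight term γ → γ' = 7.69 kN/m³.
q_ult = c·N_c·s_c + q·N_q + 0.5·γ·B·N_γ·s_γ
     = 10.3 × 18.171 × 1.13 + 30.21 × 8.7506 + 0.5 × 7.69 × 3.61 × 8.32 × 0.87
     = 211.49 + 264.36 + 100.47 = 576.32 kPa.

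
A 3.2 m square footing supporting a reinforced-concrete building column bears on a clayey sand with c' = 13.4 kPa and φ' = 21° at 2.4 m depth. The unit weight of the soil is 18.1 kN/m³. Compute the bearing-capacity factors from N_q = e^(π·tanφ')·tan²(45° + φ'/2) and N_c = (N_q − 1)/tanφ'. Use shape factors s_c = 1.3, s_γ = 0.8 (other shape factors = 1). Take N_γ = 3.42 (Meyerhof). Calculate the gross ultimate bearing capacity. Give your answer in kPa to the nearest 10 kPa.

q_ult ≈ 660 kPa

tan21° = 0.3839, so N_q = e^(π×0.3839)·tan²(55.5°) = 3.34 × 2.117 = 7.07.
N_c = (7.07 − 1)/tan21° = 15.81.
Effective surcharge at the founding depth q = γ·D_f = 18.1 × 2.4 = 43.44 kPa.
q_ult = c·N_c·s_c + q·N_q + 0.5·γ·B·N_γ·s_γ
     = 13.4 × 15.815 × 1.3 + 43.44 × 7.0708 + 0.5 × 18.1 × 3.2 × 3.42 × 0.8
     = 275.5 + 307.15 + 79.235 = 661.88 kPa.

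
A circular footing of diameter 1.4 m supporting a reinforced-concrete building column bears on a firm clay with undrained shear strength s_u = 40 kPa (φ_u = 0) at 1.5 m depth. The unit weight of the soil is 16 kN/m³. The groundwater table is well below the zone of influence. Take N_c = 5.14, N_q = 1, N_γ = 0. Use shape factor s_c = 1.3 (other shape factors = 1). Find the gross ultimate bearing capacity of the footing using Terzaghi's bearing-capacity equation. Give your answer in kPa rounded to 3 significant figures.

Effective surcharge at the founding depth q = γ·D_f = 16 × 1.5 = 24 kPa.
q_ult = c·N_c·s_c + q·N_q
     = 40 × 5.14 × 1.3 + 24 × 1
     = 267.28 + 24 = 291.28 kPa.

q_ult ≈ 291 kPa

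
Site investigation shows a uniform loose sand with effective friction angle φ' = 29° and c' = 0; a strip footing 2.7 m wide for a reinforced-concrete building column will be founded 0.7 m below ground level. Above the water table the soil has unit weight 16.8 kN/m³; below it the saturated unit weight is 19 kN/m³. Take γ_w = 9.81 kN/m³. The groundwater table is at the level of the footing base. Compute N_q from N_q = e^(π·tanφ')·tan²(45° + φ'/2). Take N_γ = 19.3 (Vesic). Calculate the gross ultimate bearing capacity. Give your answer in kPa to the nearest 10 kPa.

q_ult ≈ 430 kPa

tan29° = 0.5543, so N_q = e^(π×0.5543)·tan²(59.5°) = 5.705 × 2.882 = 16.44.
q = γ·D_f = 16.8 × 0.7 = 11.76 kPa.
For the ½γBN_γ term take γ' = 19 − 9.81 = 9.19 kN/m³ (soil below base is submerged).
q·N_q = 11.76 × 16.443 = 193.37 kPa
0.5·γ·B·N_γ = 0.5 × 9.19 × 2.7 × 19.3 = 239.45 kPa
q_ult = 193.37 + 239.45 = 432.82 kPa.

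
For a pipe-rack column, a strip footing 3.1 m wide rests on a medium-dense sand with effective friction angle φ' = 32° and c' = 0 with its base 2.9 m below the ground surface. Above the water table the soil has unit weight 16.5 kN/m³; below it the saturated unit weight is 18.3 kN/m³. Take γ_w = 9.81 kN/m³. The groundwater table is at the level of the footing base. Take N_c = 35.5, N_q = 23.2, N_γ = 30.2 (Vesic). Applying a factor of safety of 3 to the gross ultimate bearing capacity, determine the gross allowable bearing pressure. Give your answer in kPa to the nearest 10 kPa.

Overburden at base level: q = 16.5 × 2.9 = 47.85 kPa.
Below the base the soil is submerged, so the ½γBN_γ term uses γ' = 18.3 − 9.81 = 8.49 kN/m³.
Surcharge term q·N_q = 47.85 × 23.2 = 1110.1 kPa; self-weight term 0.5·γ·B·N_γ = 0.5 × 8.49 × 3.1 × 30.2 = 397.42 kPa.
q_ult = 1110.1 + 397.42 = 1507.5 kPa.
q_all = q_ult / FS = 1507.5 / 3 = 502.51 kPa.

q_all ≈ 500 kPa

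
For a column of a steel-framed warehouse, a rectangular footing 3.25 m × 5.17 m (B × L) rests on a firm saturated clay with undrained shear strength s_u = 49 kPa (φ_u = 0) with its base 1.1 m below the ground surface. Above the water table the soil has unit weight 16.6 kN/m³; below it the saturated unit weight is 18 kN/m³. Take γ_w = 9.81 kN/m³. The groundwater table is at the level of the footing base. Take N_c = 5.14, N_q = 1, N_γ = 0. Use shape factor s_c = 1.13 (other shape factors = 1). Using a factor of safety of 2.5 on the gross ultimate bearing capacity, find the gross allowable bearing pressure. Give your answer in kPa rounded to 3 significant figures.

Effective surcharge at the founding depth q = γ·D_f = 16.6 × 1.1 = 18.26 kPa.
q_ult = c·N_c·s_c + q·N_q
     = 49 × 5.14 × 1.13 + 18.26 × 1
     = 284.6 + 18.26 = 302.86 kPa.
q_all = 302.86 / 2.5 = 121.14 kPa.

q_all ≈ 121 kPa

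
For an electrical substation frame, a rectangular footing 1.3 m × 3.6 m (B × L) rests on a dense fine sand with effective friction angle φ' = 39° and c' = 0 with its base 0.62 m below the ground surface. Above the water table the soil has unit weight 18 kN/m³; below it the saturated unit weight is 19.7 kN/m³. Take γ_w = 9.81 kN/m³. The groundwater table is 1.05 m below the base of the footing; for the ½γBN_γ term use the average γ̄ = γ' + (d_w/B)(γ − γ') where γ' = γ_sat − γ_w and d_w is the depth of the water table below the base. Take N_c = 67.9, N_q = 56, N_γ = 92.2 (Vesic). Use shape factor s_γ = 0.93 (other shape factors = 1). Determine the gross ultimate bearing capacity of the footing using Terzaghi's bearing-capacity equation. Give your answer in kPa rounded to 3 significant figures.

Effective surcharge at the founding depth q = γ·D_f = 18 × 0.62 = 11.16 kPa.
With d_w = 1.05 m < B, γ̄ = 9.89 + (1.05/1.3) × (18 − 9.89) = 16.44 kN/m³.
q_ult = q·N_q + 0.5·γ·B·N_γ·s_γ
     = 11.16 × 56 + 0.5 × 16.44 × 1.3 × 92.2 × 0.93
     = 624.96 + 916.3 = 1541.3 kPa.

q_ult ≈ 1540 kPa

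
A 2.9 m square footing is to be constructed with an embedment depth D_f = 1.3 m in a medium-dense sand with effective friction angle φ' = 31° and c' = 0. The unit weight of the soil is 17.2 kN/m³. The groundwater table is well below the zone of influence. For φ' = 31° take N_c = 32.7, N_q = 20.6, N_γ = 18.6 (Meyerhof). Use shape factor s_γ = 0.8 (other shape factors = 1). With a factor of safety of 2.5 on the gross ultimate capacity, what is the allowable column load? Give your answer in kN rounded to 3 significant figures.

Effective surcharge at the founding depth q = γ·D_f = 17.2 × 1.3 = 22.36 kPa.
q_ult = q·N_q + 0.5·γ·B·N_γ·s_γ
     = 22.36 × 20.6 + 0.5 × 17.2 × 2.9 × 18.6 × 0.8
     = 460.62 + 371.11 = 831.72 kPa.
Gross allowable pressure q_all = 831.72 / 2.5 = 332.69 kPa.
Footing area = 8.41 m², so allowable column load = 332.69 × 8.41 = 2797.9 kN.

P_all ≈ 2800 kN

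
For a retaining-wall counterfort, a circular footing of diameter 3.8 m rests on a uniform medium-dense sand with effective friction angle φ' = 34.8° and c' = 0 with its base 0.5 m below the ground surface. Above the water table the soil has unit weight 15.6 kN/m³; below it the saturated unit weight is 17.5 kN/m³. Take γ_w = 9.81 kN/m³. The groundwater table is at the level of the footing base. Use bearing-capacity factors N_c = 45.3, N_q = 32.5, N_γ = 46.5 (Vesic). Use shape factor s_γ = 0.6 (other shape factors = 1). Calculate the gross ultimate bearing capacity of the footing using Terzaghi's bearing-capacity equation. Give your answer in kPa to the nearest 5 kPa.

q_ult ≈ 660 kPa

Overburden at base level: q = 15.6 × 0.5 = 7.8 kPa.
Below the base the soil is submerged, so the ½γBN_γ term uses γ' = 17.5 − 9.81 = 7.69 kN/m³.
Surcharge term q·N_q = 7.8 × 32.5 = 253.5 kPa; self-weight term 0.5·γ·B·N_γ·s_γ = 0.5 × 7.69 × 3.8 × 46.5 × 0.6 = 407.65 kPa.
q_ult = 253.5 + 407.65 = 661.15 kPa.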